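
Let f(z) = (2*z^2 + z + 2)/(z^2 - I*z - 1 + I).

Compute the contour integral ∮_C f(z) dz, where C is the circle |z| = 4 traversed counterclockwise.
By the residue theorem, ∮_C f(z) dz = 2πi · (sum of the residues of f at the poles inside |z| = 4).

The denominator factors as (z - 1)*(z + 1 - I), so the singularities of f are simple poles at z = 1, z = -1 + I.
  |1|² = 1 < 16 = 4², so this pole is inside the contour.
  |-1 + I|² = 2 < 16 = 4², so this pole is inside the contour.

With P(z) = 2*z^2 + z + 2 and Q(z) = z^2 - I*z - 1 + I, each pole is simple, so Res(f, z₀) = P(z₀)/Q'(z₀) with Q'(z) = 2*z - I.
  Res(f, 1) = P(1)/Q'(1) = (5)/(2 - I) = 2 + I
  Res(f, -1 + I) = P(-1 + I)/Q'(-1 + I) = (1 - 3*I)/(-2 + I) = -1 + I

Sum of residues inside C: 1 + 2*I
∮_C f(z) dz = 2πi · (1 + 2*I) = pi*(-4 + 2*I)

Final answer: pi*(-4 + 2*I)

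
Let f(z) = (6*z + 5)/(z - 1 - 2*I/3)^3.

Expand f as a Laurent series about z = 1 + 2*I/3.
(11 + 4*I)/(z - 1 - 2*I/3)^3 + 6/(z - 1 - 2*I/3)^2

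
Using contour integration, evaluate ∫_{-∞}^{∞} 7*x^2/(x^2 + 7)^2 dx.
Let f(z) = 7*z^2/(z^2 + 7)^2. The denominator has no real zeros and deg Q - deg P = 2 ≥ 2, so the integral of f over the upper semicircle |z| = R tends to 0 as R → ∞. Closing the contour in the upper half-plane,
  ∫_{-∞}^{∞} f(x) dx = 2πi · Σ Res(f, z_k)  over the poles with Im z_k > 0.

Zeros of the denominator: z^2 + 7 = 0 gives z = ±sqrt(7)*I.
Upper half-plane: z = sqrt(7)*I (a pole of order 2).

Write f(z) = g(z)/(z - sqrt(7)*I)^2 with g(z) = 7*z^2/(z + sqrt(7)*I)^2. For a double pole, Res(f, z₀) = g'(z₀):
  g'(z) = 14*sqrt(7)*I*z/(z + sqrt(7)*I)^3
  Res(f, sqrt(7)*I) = g'(sqrt(7)*I) = -sqrt(7)*I/4

∫_{-∞}^{∞} f(x) dx = 2πi · (-sqrt(7)*I/4) = sqrt(7)*pi/2

Final answer: sqrt(7)*pi/2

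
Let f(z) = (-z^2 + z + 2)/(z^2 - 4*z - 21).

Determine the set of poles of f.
The singularities of f are the zeros of the denominator. Factoring,
  z^2 - 4*z - 21 = (z + 3)*(z - 7)
so the candidates are z = -3, z = 7.

Check the numerator P(z) = -z^2 + z + 2 at each one:
  P(-3) = -10 ≠ 0, so z = -3 is a (simple) pole.
  P(7) = -40 ≠ 0, so z = 7 is a (simple) pole.

Poles of f: {-3, 7}

Final answer: {-3, 7}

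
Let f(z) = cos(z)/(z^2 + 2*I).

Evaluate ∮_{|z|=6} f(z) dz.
0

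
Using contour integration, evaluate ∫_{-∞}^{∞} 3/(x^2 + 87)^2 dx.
Let f(z) = 3/(z^2 + 87)^2. The denominator has no real zeros and deg Q - deg P = 4 ≥ 2, so the integral of f over the upper semicircle |z| = R tends to 0 as R → ∞. Closing the contour in the upper half-plane,
  ∫_{-∞}^{∞} f(x) dx = 2πi · Σ Res(f, z_k)  over the poles with Im z_k > 0.

Zeros of the denominator: z^2 + 87 = 0 gives z = ±sqrt(87)*I.
Upper half-plane: z = sqrt(87)*I (a pole of order 2).

Write f(z) = g(z)/(z - sqrt(87)*I)^2 with g(z) = 3/(z + sqrt(87)*I)^2. For a double pole, Res(f, z₀) = g'(z₀):
  g'(z) = -6/(z + sqrt(87)*I)^3
  Res(f, sqrt(87)*I) = g'(sqrt(87)*I) = -sqrt(87)*I/10092

∫_{-∞}^{∞} f(x) dx = 2πi · (-sqrt(87)*I/10092) = sqrt(87)*pi/5046

Final answer: sqrt(87)*pi/5046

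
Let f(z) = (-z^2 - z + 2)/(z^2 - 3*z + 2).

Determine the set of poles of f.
The singularities of f are the zeros of the denominator. Factoring,
  z^2 - 3*z + 2 = (z - 2)*(z - 1)
so the candidates are z = 2, z = 1.

Check the numerator P(z) = -z^2 - z + 2 at each one:
  P(2) = -4 ≠ 0, so z = 2 is a (simple) pole.
  P(1) = 0, so the factor (z - 1) cancels and z = 1 is only a removable singularity, not a pole.

Poles of f: {2}

Final answer: {2}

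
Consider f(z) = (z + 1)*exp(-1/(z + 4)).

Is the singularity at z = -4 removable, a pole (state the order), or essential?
essential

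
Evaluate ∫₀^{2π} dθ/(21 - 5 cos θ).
Call the integral J. The integrand is 2π-periodic and we integrate over a full period, so shifting θ does not change the value (θ → θ + π flips the sign of the trig term). Hence
  J = ∫₀^{2π} dθ/(21 + 5 cos θ).
Put z = e^{iθ}: then cos θ = (z + 1/z)/2, dθ = dz/(iz), and z runs once counterclockwise around |z| = 1:
  J = ∮_{|z|=1} 1/(21 + 5*(z + 1/z)/2) · dz/(iz) = (2/i) ∮_{|z|=1} dz/(5*z^2 + 42*z + 5).
The roots of 5*z^2 + 42*z + 5 are z = (-21 ± sqrt(21^2 - 5^2))/5, with sqrt(416) = 4*sqrt(26); their product is 1, so only z₊ = -21/5 + 4*sqrt(26)/5 lies inside the unit circle (z₋ = -21/5 - 4*sqrt(26)/5 lies outside).
z₊ is a simple zero of q(z) = 5*z^2 + 42*z + 5, so Res(1/q, z₊) = 1/q'(z₊) with q'(z) = 10*z + 42; and q'(z₊) = 5*(z₊ - z₋) = 8*sqrt(26).
Therefore J = (2/i) · 2πi · 1/(8*sqrt(26)) = 2*pi/(4*sqrt(26)) = sqrt(26)*pi/52

Final answer: sqrt(26)*pi/52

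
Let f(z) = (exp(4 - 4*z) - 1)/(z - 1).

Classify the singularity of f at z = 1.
Let u = z - 1. The exponent is 4 - 4*z = -4u, so
  f = (e^(-4u) - 1)/u = ((-4u) + (-4u)^2/2 + (-4u)^3/6 + ...)/u = -4 + (8)*u + (-32/3)*u^2 + ...
The Laurent expansion about u = 0 has no negative powers; equivalently lim_{z→1} f(z) = -4 exists and is finite.
So the singularity is removable.

Final answer: removable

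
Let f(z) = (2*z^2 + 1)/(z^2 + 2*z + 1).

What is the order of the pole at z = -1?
Factor the denominator:
  z^2 + 2*z + 1 = (z + 1)^2

The numerator P(z) = 2*z^2 + 1 has P(-1) = 3 ≠ 0, so no factor of (z + 1) cancels.
Near z = -1 we can therefore write f(z) = g(z)/(z + 1)^2 with g analytic at -1 and g(-1) ≠ 0 (g is just the numerator).

Hence z = -1 is a pole of order 2.

Final answer: 2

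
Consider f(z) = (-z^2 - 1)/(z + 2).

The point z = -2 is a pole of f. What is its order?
Factor the denominator:
  z + 2 = (z + 2)

The numerator P(z) = -z^2 - 1 has P(-2) = -5 ≠ 0, so no factor of (z + 2) cancels.
Near z = -2 we can therefore write f(z) = g(z)/(z + 2) with g analytic at -2 and g(-2) ≠ 0 (g is just the numerator).

Hence z = -2 is a pole of order 1.

Final answer: 1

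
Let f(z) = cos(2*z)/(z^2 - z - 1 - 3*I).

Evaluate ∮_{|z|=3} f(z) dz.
pi*(4/13 + 6*I/13)*cos(4 + 2*I) + pi*(-4/13 - 6*I/13)*cos(2 + 2*I)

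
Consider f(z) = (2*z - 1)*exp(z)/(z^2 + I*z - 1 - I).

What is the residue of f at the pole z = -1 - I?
(8/5 + I/5)*exp(-1 - I)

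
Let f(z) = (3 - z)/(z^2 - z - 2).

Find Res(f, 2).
Write f(z) = P(z)/Q(z) with P(z) = 3 - z and Q(z) = z^2 - z - 2.
The denominator factors as Q(z) = (z - 2)*(z + 1), so z = 2 is a simple zero of Q and P is analytic there; z = 2 is therefore a simple pole and
  Res(f, z₀) = P(z₀)/Q'(z₀).

Q'(z) = 2*z - 1, so Q'(2) = 3.
P(2) = 1.

Res(f, 2) = (1)/(3) = 1/3

Final answer: 1/3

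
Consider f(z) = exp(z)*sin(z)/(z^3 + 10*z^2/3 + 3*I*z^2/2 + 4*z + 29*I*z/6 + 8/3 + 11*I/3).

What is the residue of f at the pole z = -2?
Write f(z) = P(z)/Q(z) with P(z) = exp(z)*sin(z) and Q(z) = z^3 + 10*z^2/3 + 3*I*z^2/2 + 4*z + 29*I*z/6 + 8/3 + 11*I/3.
The denominator factors as Q(z) = (z + 2)*(z + 1/3 + 2*I)*(z + 1 - I/2), so z = -2 is a simple zero of Q and P is analytic there; z = -2 is therefore a simple pole and
  Res(f, z₀) = P(z₀)/Q'(z₀).

Q'(z) = 3*z^2 + 20*z/3 + 3*I*z + 4 + 29*I/6, so Q'(-2) = 8/3 - 7*I/6.
P(-2) = -exp(-2)*sin(2).

Res(f, -2) = (-exp(-2)*sin(2))/(8/3 - 7*I/6) = (-96/305 - 42*I/305)*exp(-2)*sin(2)

Final answer: (-96/305 - 42*I/305)*exp(-2)*sin(2)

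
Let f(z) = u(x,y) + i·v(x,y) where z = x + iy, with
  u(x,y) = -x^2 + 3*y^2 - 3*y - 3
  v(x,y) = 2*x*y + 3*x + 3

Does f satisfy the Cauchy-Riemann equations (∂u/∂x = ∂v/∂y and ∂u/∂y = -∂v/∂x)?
∂u/∂x = -2*x
∂v/∂y = 2*x
∂u/∂y = 6*y - 3
∂v/∂x = 2*y + 3
∂u/∂x ≠ ∂v/∂y and ∂u/∂y ≠ -∂v/∂x; the Cauchy-Riemann equations are not satisfied, so f is not analytic.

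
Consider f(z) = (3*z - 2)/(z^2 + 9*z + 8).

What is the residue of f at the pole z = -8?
Write f(z) = P(z)/Q(z) with P(z) = 3*z - 2 and Q(z) = z^2 + 9*z + 8.
The denominator factors as Q(z) = (z + 8)*(z + 1), so z = -8 is a simple zero of Q and P is analytic there; z = -8 is therefore a simple pole and
  Res(f, z₀) = P(z₀)/Q'(z₀).

Q'(z) = 2*z + 9, so Q'(-8) = -7.
P(-8) = -26.

Res(f, -8) = (-26)/(-7) = 26/7

Final answer: 26/7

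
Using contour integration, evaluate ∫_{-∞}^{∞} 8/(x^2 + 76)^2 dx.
sqrt(19)*pi/722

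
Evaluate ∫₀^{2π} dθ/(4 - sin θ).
Call the integral J. The integrand is 2π-periodic and we integrate over a full period, so shifting θ does not change the value (θ → θ + π/2 turns sin θ into cos θ; θ → θ + π flips the sign of the trig term). Hence
  J = ∫₀^{2π} dθ/(4 + cos θ).
Put z = e^{iθ}: then cos θ = (z + 1/z)/2, dθ = dz/(iz), and z runs once counterclockwise around |z| = 1:
  J = ∮_{|z|=1} 1/(4 + (z + 1/z)/2) · dz/(iz) = (2/i) ∮_{|z|=1} dz/(z^2 + 8*z + 1).
The roots of z^2 + 8*z + 1 are z = (-4 ± sqrt(4^2 - 1^2)), with sqrt(15) = sqrt(15); their product is 1, so only z₊ = -4 + sqrt(15) lies inside the unit circle (z₋ = -4 - sqrt(15) lies outside).
z₊ is a simple zero of q(z) = z^2 + 8*z + 1, so Res(1/q, z₊) = 1/q'(z₊) with q'(z) = 2*z + 8; and q'(z₊) = (z₊ - z₋) = 2*sqrt(15).
Therefore J = (2/i) · 2πi · 1/(2*sqrt(15)) = 2*pi/(sqrt(15)) = 2*sqrt(15)*pi/15

Final answer: 2*sqrt(15)*pi/15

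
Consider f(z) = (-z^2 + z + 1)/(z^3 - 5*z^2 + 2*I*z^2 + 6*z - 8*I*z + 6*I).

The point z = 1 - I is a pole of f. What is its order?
Factor the denominator:
  z^3 - 5*z^2 + 2*I*z^2 + 6*z - 8*I*z + 6*I = (z - 1 + I)^2*(z - 3)

The numerator P(z) = -z^2 + z + 1 has P(1 - I) = 2 + I ≠ 0, so no factor of (z - 1 + I) cancels.
Near z = 1 - I we can therefore write f(z) = g(z)/(z - 1 + I)^2 with g analytic at 1 - I and g(1 - I) ≠ 0 (g is the numerator divided by the remaining denominator factors).

Hence z = 1 - I is a pole of order 2.

Final answer: 2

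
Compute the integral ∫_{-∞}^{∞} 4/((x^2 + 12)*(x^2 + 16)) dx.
pi*(-3 + 2*sqrt(3))/12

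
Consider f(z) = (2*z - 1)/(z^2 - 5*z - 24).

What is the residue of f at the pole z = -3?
Write f(z) = P(z)/Q(z) with P(z) = 2*z - 1 and Q(z) = z^2 - 5*z - 24.
The denominator factors as Q(z) = (z + 3)*(z - 8), so z = -3 is a simple zero of Q and P is analytic there; z = -3 is therefore a simple pole and
  Res(f, z₀) = P(z₀)/Q'(z₀).

Q'(z) = 2*z - 5, so Q'(-3) = -11.
P(-3) = -7.

Res(f, -3) = (-7)/(-11) = 7/11

Final answer: 7/11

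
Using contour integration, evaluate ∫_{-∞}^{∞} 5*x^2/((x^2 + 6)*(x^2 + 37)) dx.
5*pi*(-sqrt(6) + sqrt(37))/31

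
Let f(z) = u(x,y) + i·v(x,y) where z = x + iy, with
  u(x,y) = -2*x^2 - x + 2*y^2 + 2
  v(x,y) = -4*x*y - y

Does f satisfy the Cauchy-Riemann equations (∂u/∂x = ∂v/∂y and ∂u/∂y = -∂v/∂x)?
∂u/∂x = -4*x - 1
∂v/∂y = -4*x - 1
∂u/∂y = 4*y
∂v/∂x = -4*y
∂u/∂x = ∂v/∂y and ∂u/∂y = -∂v/∂x hold identically; f is analytic.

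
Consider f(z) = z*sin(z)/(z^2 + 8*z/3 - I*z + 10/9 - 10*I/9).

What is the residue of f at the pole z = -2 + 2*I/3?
Write f(z) = P(z)/Q(z) with P(z) = z*sin(z) and Q(z) = z^2 + 8*z/3 - I*z + 10/9 - 10*I/9.
The denominator factors as Q(z) = (z + 2/3 - I/3)*(z + 2 - 2*I/3), so z = -2 + 2*I/3 is a simple zero of Q and P is analytic there; z = -2 + 2*I/3 is therefore a simple pole and
  Res(f, z₀) = P(z₀)/Q'(z₀).

Q'(z) = 2*z + 8/3 - I, so Q'(-2 + 2*I/3) = -4/3 + I/3.
P(-2 + 2*I/3) = (2 - 2*I/3)*sin(2 - 2*I/3).

Res(f, -2 + 2*I/3) = ((2 - 2*I/3)*sin(2 - 2*I/3))/(-4/3 + I/3) = (-26/17 + 2*I/17)*sin(2 - 2*I/3)

Final answer: (-26/17 + 2*I/17)*sin(2 - 2*I/3)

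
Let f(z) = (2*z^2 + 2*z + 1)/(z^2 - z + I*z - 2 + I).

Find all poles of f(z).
The singularities of f are the zeros of the denominator. Factoring,
  z^2 - z + I*z - 2 + I = (z - 2 + I)*(z + 1)
so the candidates are z = 2 - I, z = -1.

Check the numerator P(z) = 2*z^2 + 2*z + 1 at each one:
  P(2 - I) = 11 - 10*I ≠ 0, so z = 2 - I is a (simple) pole.
  P(-1) = 1 ≠ 0, so z = -1 is a (simple) pole.

Poles of f: {-1, 2 - I}

Final answer: {-1, 2 - I}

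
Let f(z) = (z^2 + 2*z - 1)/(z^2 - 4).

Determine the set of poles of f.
{-2, 2}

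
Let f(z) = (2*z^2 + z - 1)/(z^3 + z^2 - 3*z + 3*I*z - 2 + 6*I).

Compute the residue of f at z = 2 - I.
13/17 - I/17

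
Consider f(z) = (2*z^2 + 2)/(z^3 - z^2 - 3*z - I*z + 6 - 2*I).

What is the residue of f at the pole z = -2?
Write f(z) = P(z)/Q(z) with P(z) = 2*z^2 + 2 and Q(z) = z^3 - z^2 - 3*z - I*z + 6 - 2*I.
The denominator factors as Q(z) = (z - 2 - I)*(z - 1 + I)*(z + 2), so z = -2 is a simple zero of Q and P is analytic there; z = -2 is therefore a simple pole and
  Res(f, z₀) = P(z₀)/Q'(z₀).

Q'(z) = 3*z^2 - 2*z - 3 - I, so Q'(-2) = 13 - I.
P(-2) = 10.

Res(f, -2) = (10)/(13 - I) = 13/17 + I/17

Final answer: 13/17 + I/17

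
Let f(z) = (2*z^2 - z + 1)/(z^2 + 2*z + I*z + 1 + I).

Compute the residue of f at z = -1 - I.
Write f(z) = P(z)/Q(z) with P(z) = 2*z^2 - z + 1 and Q(z) = z^2 + 2*z + I*z + 1 + I.
The denominator factors as Q(z) = (z + 1)*(z + 1 + I), so z = -1 - I is a simple zero of Q and P is analytic there; z = -1 - I is therefore a simple pole and
  Res(f, z₀) = P(z₀)/Q'(z₀).

Q'(z) = 2*z + 2 + I, so Q'(-1 - I) = -I.
P(-1 - I) = 2 + 5*I.

Res(f, -1 - I) = (2 + 5*I)/(-I) = -5 + 2*I

Final answer: -5 + 2*I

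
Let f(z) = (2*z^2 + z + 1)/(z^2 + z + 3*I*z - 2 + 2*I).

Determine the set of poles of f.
The singularities of f are the zeros of the denominator. Factoring,
  z^2 + z + 3*I*z - 2 + 2*I = (z + 2*I)*(z + 1 + I)
so the candidates are z = -2*I, z = -1 - I.

Check the numerator P(z) = 2*z^2 + z + 1 at each one:
  P(-2*I) = -7 - 2*I ≠ 0, so z = -2*I is a (simple) pole.
  P(-1 - I) = 3*I ≠ 0, so z = -1 - I is a (simple) pole.

Poles of f: {-1 - I, -2*I}

Final answer: {-1 - I, -2*I}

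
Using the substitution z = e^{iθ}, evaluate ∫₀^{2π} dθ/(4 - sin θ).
Call the integral J. The integrand is 2π-periodic and we integrate over a full period, so shifting θ does not change the value (θ → θ + π/2 turns sin θ into cos θ; θ → θ + π flips the sign of the trig term). Hence
  J = ∫₀^{2π} dθ/(4 + cos θ).
Put z = e^{iθ}: then cos θ = (z + 1/z)/2, dθ = dz/(iz), and z runs once counterclockwise around |z| = 1:
  J = ∮_{|z|=1} 1/(4 + (z + 1/z)/2) · dz/(iz) = (2/i) ∮_{|z|=1} dz/(z^2 + 8*z + 1).
The roots of z^2 + 8*z + 1 are z = (-4 ± sqrt(4^2 - 1^2)), with sqrt(15) = sqrt(15); their product is 1, so only z₊ = -4 + sqrt(15) lies inside the unit circle (z₋ = -4 - sqrt(15) lies outside).
z₊ is a simple zero of q(z) = z^2 + 8*z + 1, so Res(1/q, z₊) = 1/q'(z₊) with q'(z) = 2*z + 8; and q'(z₊) = (z₊ - z₋) = 2*sqrt(15).
Therefore J = (2/i) · 2πi · 1/(2*sqrt(15)) = 2*pi/(sqrt(15)) = 2*sqrt(15)*pi/15

Final answer: 2*sqrt(15)*pi/15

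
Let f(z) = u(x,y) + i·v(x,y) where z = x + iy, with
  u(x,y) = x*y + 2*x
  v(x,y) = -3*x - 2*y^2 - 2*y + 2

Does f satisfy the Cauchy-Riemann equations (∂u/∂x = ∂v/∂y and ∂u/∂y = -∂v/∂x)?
∂u/∂x = y + 2
∂v/∂y = -4*y - 2
∂u/∂y = x
∂v/∂x = -3
∂u/∂x ≠ ∂v/∂y and ∂u/∂y ≠ -∂v/∂x; the Cauchy-Riemann equations are not satisfied, so f is not analytic.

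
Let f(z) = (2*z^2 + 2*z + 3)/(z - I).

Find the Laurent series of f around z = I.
Put w = z - (I), i.e. z = w + I. The denominator is w, so it suffices to rewrite the numerator in powers of w.

P(z) = 2*z^2 + 2*z + 3
P(w + I) = 1 + 2*I + (2 + 4*I)*w + 2*w^2

Dividing each term by w:
  f = (1 + 2*I)/w + 2 + 4*I + 2*w

Substituting back w = z - I:
  f(z) = (1 + 2*I)/(z - I) + 2 + 4*I + 2*(z - I)

The series is finite because the numerator is a polynomial; the negative powers form the principal part, and the coefficient of 1/(z - I) gives Res(f, I) = 1 + 2*I.

Final answer: (1 + 2*I)/(z - I) + 2 + 4*I + 2*(z - I)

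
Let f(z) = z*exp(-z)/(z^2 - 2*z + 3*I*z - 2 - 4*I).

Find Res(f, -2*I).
Write f(z) = P(z)/Q(z) with P(z) = z*exp(-z) and Q(z) = z^2 - 2*z + 3*I*z - 2 - 4*I.
The denominator factors as Q(z) = (z - 2 + I)*(z + 2*I), so z = -2*I is a simple zero of Q and P is analytic there; z = -2*I is therefore a simple pole and
  Res(f, z₀) = P(z₀)/Q'(z₀).

Q'(z) = 2*z - 2 + 3*I, so Q'(-2*I) = -2 - I.
P(-2*I) = -2*I*exp(2*I).

Res(f, -2*I) = (-2*I*exp(2*I))/(-2 - I) = (2/5 + 4*I/5)*exp(2*I)

Final answer: (2/5 + 4*I/5)*exp(2*I)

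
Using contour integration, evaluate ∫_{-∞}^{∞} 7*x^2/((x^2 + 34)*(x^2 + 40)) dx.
7*pi*(-sqrt(34) + 2*sqrt(10))/6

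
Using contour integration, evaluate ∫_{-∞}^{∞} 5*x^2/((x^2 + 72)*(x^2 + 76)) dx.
5*pi*(-3*sqrt(2) + sqrt(19))/2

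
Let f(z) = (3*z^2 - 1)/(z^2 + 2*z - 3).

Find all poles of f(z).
The singularities of f are the zeros of the denominator. Factoring,
  z^2 + 2*z - 3 = (z - 1)*(z + 3)
so the candidates are z = 1, z = -3.

Check the numerator P(z) = 3*z^2 - 1 at each one:
  P(1) = 2 ≠ 0, so z = 1 is a (simple) pole.
  P(-3) = 26 ≠ 0, so z = -3 is a (simple) pole.

Poles of f: {-3, 1}

Final answer: {-3, 1}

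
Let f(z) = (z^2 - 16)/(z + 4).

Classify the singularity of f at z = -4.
The numerator vanishes at z = -4 ((-4)^2 = 16), so it is divisible by z + 4:
  z^2 - 16 = (z + 4)*(z - 4)
Hence for z ≠ -4, f(z) = z - 4, a polynomial, and lim_{z→-4} f(z) = -8 is finite.
So the singularity is removable.

Final answer: removable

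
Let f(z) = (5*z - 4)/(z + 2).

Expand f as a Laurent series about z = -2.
-14/(z + 2) + 5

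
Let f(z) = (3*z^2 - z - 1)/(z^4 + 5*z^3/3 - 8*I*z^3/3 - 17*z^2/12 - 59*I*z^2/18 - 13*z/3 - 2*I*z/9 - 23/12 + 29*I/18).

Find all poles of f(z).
The singularities of f are the zeros of the denominator. Factoring,
  z^4 + 5*z^3/3 - 8*I*z^3/3 - 17*z^2/12 - 59*I*z^2/18 - 13*z/3 - 2*I*z/9 - 23/12 + 29*I/18 = (z + 1 - 2*I)*(z + 1 + I/2)*(z - 1 - 2*I/3)*(z + 2/3 - I/2)
so the candidates are z = -1 + 2*I, z = -1 - I/2, z = 1 + 2*I/3, z = -2/3 + I/2.

Check the numerator P(z) = 3*z^2 - z - 1 at each one:
  P(-1 + 2*I) = -9 - 14*I ≠ 0, so z = -1 + 2*I is a (simple) pole.
  P(-1 - I/2) = 9/4 + 7*I/2 ≠ 0, so z = -1 - I/2 is a (simple) pole.
  P(1 + 2*I/3) = -1/3 + 10*I/3 ≠ 0, so z = 1 + 2*I/3 is a (simple) pole.
  P(-2/3 + I/2) = 1/4 - 5*I/2 ≠ 0, so z = -2/3 + I/2 is a (simple) pole.

Poles of f: {-1 - I/2, -1 + 2*I, -2/3 + I/2, 1 + 2*I/3}

Final answer: {-1 - I/2, -1 + 2*I, -2/3 + I/2, 1 + 2*I/3}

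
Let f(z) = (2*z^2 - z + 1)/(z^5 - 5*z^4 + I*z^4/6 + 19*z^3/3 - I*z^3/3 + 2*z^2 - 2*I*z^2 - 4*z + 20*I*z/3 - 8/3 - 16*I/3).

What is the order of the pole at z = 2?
3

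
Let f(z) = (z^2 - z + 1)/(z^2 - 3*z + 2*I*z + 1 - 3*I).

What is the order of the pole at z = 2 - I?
Factor the denominator:
  z^2 - 3*z + 2*I*z + 1 - 3*I = (z - 2 + I)*(z - 1 + I)

The numerator P(z) = z^2 - z + 1 has P(2 - I) = 2 - 3*I ≠ 0, so no factor of (z - 2 + I) cancels.
Near z = 2 - I we can therefore write f(z) = g(z)/(z - 2 + I) with g analytic at 2 - I and g(2 - I) ≠ 0 (g is the numerator divided by the remaining denominator factors).

Hence z = 2 - I is a pole of order 1.

Final answer: 1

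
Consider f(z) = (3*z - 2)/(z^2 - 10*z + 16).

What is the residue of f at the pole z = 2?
Write f(z) = P(z)/Q(z) with P(z) = 3*z - 2 and Q(z) = z^2 - 10*z + 16.
The denominator factors as Q(z) = (z - 8)*(z - 2), so z = 2 is a simple zero of Q and P is analytic there; z = 2 is therefore a simple pole and
  Res(f, z₀) = P(z₀)/Q'(z₀).

Q'(z) = 2*z - 10, so Q'(2) = -6.
P(2) = 4.

Res(f, 2) = (4)/(-6) = -2/3

Final answer: -2/3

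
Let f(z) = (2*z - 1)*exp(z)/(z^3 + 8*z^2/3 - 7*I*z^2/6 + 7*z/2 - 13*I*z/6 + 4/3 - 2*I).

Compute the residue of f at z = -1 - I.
Write f(z) = P(z)/Q(z) with P(z) = (2*z - 1)*exp(z) and Q(z) = z^3 + 8*z^2/3 - 7*I*z^2/6 + 7*z/2 - 13*I*z/6 + 4/3 - 2*I.
The denominator factors as Q(z) = (z + 2/3 - 2*I/3)*(z + 1 - 3*I/2)*(z + 1 + I), so z = -1 - I is a simple zero of Q and P is analytic there; z = -1 - I is therefore a simple pole and
  Res(f, z₀) = P(z₀)/Q'(z₀).

Q'(z) = 3*z^2 + 16*z/3 - 7*I*z/3 + 7/2 - 13*I/6, so Q'(-1 - I) = -25/6 + 5*I/6.
P(-1 - I) = (-3 - 2*I)*exp(-1 - I).

Res(f, -1 - I) = ((-3 - 2*I)*exp(-1 - I))/(-25/6 + 5*I/6) = (3/5 + 3*I/5)*exp(-1 - I)

Final answer: (3/5 + 3*I/5)*exp(-1 - I)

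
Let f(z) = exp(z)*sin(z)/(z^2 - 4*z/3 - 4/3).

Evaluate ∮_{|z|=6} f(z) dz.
By the residue theorem, ∮_C f(z) dz = 2πi · (sum of the residues of f at the poles inside |z| = 6).

The denominator factors as (z - 2)*(z + 2/3), so the singularities of f are simple poles at z = 2, z = -2/3.
  |2|² = 4 < 36 = 6², so this pole is inside the contour.
  |-2/3|² = 4/9 < 36 = 6², so this pole is inside the contour.

With P(z) = exp(z)*sin(z) and Q(z) = z^2 - 4*z/3 - 4/3, each pole is simple, so Res(f, z₀) = P(z₀)/Q'(z₀) with Q'(z) = 2*z - 4/3.
  Res(f, 2) = P(2)/Q'(2) = (exp(2)*sin(2))/(8/3) = 3*exp(2)*sin(2)/8
  Res(f, -2/3) = P(-2/3)/Q'(-2/3) = (-exp(-2/3)*sin(2/3))/(-8/3) = 3*exp(-2/3)*sin(2/3)/8

Sum of residues inside C: 3*exp(-2/3)*sin(2/3)/8 + 3*exp(2)*sin(2)/8
∮_C f(z) dz = 2πi · (3*exp(-2/3)*sin(2/3)/8 + 3*exp(2)*sin(2)/8) = 3*I*pi*exp(-2/3)*sin(2/3)/4 + 3*I*pi*exp(2)*sin(2)/4

Final answer: 3*I*pi*exp(-2/3)*sin(2/3)/4 + 3*I*pi*exp(2)*sin(2)/4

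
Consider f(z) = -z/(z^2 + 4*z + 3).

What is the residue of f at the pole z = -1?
Write f(z) = P(z)/Q(z) with P(z) = -z and Q(z) = z^2 + 4*z + 3.
The denominator factors as Q(z) = (z + 3)*(z + 1), so z = -1 is a simple zero of Q and P is analytic there; z = -1 is therefore a simple pole and
  Res(f, z₀) = P(z₀)/Q'(z₀).

Q'(z) = 2*z + 4, so Q'(-1) = 2.
P(-1) = 1.

Res(f, -1) = (1)/(2) = 1/2

Final answer: 1/2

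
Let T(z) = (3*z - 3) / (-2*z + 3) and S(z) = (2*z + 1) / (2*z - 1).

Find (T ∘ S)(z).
(T ∘ S)(z) = T(S(z)) = ((3)*S(z) + (-3))/((-2)*S(z) + (3)). Multiply numerator and denominator by 2*z - 1:
  numerator:   (3)*(2*z + 1) + (-3)*(2*z - 1) = 6
  denominator: (-2)*(2*z + 1) + (3)*(2*z - 1) = 2*z - 5
(T ∘ S)(z) = 6/(2*z - 5)

Final answer: 6/(2*z - 5)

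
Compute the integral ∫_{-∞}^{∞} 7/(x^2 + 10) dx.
7*sqrt(10)*pi/10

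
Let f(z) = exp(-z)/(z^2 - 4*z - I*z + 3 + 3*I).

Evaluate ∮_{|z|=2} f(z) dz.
By the residue theorem, ∮_C f(z) dz = 2πi · (sum of the residues of f at the poles inside |z| = 2).

The denominator factors as (z - 3)*(z - 1 - I), so the singularities of f are simple poles at z = 3, z = 1 + I.
  |3|² = 9 > 4 = 2², so this pole is outside the contour.
  |1 + I|² = 2 < 4 = 2², so this pole is inside the contour.

With P(z) = exp(-z) and Q(z) = z^2 - 4*z - I*z + 3 + 3*I, each pole is simple, so Res(f, z₀) = P(z₀)/Q'(z₀) with Q'(z) = 2*z - 4 - I.
  Res(f, 1 + I) = P(1 + I)/Q'(1 + I) = (exp(-1 - I))/(-2 + I) = (-2/5 - I/5)*exp(-1 - I)

∮_C f(z) dz = 2πi · ((-2/5 - I/5)*exp(-1 - I)) = pi*(2/5 - 4*I/5)*exp(-1 - I)

Final answer: pi*(2/5 - 4*I/5)*exp(-1 - I)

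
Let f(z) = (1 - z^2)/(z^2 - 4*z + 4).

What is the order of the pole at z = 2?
Factor the denominator:
  z^2 - 4*z + 4 = (z - 2)^2

The numerator P(z) = 1 - z^2 has P(2) = -3 ≠ 0, so no factor of (z - 2) cancels.
Near z = 2 we can therefore write f(z) = g(z)/(z - 2)^2 with g analytic at 2 and g(2) ≠ 0 (g is just the numerator).

Hence z = 2 is a pole of order 2.

Final answer: 2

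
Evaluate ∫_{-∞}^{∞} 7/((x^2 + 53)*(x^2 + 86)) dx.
7*pi*(-53*sqrt(86) + 86*sqrt(53))/150414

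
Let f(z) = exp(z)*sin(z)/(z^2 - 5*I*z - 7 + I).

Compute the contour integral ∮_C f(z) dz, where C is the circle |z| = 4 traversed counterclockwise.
By the residue theorem, ∮_C f(z) dz = 2πi · (sum of the residues of f at the poles inside |z| = 4).

The denominator factors as (z + 1 - 3*I)*(z - 1 - 2*I), so the singularities of f are simple poles at z = -1 + 3*I, z = 1 + 2*I.
  |-1 + 3*I|² = 10 < 16 = 4², so this pole is inside the contour.
  |1 + 2*I|² = 5 < 16 = 4², so this pole is inside the contour.

With P(z) = exp(z)*sin(z) and Q(z) = z^2 - 5*I*z - 7 + I, each pole is simple, so Res(f, z₀) = P(z₀)/Q'(z₀) with Q'(z) = 2*z - 5*I.
  Res(f, -1 + 3*I) = P(-1 + 3*I)/Q'(-1 + 3*I) = (-exp(-1 + 3*I)*sin(1 - 3*I))/(-2 + I) = (2/5 + I/5)*exp(-1 + 3*I)*sin(1 - 3*I)
  Res(f, 1 + 2*I) = P(1 + 2*I)/Q'(1 + 2*I) = (exp(1 + 2*I)*sin(1 + 2*I))/(2 - I) = (2/5 + I/5)*exp(1 + 2*I)*sin(1 + 2*I)

Sum of residues inside C: (2/5 + I/5)*exp(-1 + 3*I)*sin(1 - 3*I) + (2/5 + I/5)*exp(1 + 2*I)*sin(1 + 2*I)
∮_C f(z) dz = 2πi · ((2/5 + I/5)*exp(-1 + 3*I)*sin(1 - 3*I) + (2/5 + I/5)*exp(1 + 2*I)*sin(1 + 2*I)) = pi*(-2/5 + 4*I/5)*exp(1 + 2*I)*sin(1 + 2*I) + pi*(-2/5 + 4*I/5)*exp(-1 + 3*I)*sin(1 - 3*I)

Final answer: pi*(-2/5 + 4*I/5)*exp(1 + 2*I)*sin(1 + 2*I) + pi*(-2/5 + 4*I/5)*exp(-1 + 3*I)*sin(1 - 3*I)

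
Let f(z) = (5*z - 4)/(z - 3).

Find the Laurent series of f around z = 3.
11/(z - 3) + 5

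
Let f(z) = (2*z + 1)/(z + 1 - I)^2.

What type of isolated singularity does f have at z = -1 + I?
Write f(z) = g(z)/(z + 1 - I)^2 with g(z) = 2*z + 1.
g is entire and g(-1 + I) = -1 + 2*I ≠ 0, so no factor of (z + 1 - I) cancels: the Laurent expansion of f about z = -1 + I starts at the power -2, i.e. lim_{z→z₀} (z - z₀)^2 f(z) = -1 + 2*I is finite and nonzero.
So z = -1 + I is a pole of order 2.

Final answer: pole of order 2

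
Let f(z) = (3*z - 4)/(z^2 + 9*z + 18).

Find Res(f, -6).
Write f(z) = P(z)/Q(z) with P(z) = 3*z - 4 and Q(z) = z^2 + 9*z + 18.
The denominator factors as Q(z) = (z + 6)*(z + 3), so z = -6 is a simple zero of Q and P is analytic there; z = -6 is therefore a simple pole and
  Res(f, z₀) = P(z₀)/Q'(z₀).

Q'(z) = 2*z + 9, so Q'(-6) = -3.
P(-6) = -22.

Res(f, -6) = (-22)/(-3) = 22/3

Final answer: 22/3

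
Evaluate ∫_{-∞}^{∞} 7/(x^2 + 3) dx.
7*sqrt(3)*pi/3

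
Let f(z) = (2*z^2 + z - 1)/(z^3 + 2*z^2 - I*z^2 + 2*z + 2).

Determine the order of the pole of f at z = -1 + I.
Factor the denominator:
  z^3 + 2*z^2 - I*z^2 + 2*z + 2 = (z + 1 - I)^2*(z + I)

The numerator P(z) = 2*z^2 + z - 1 has P(-1 + I) = -2 - 3*I ≠ 0, so no factor of (z + 1 - I) cancels.
Near z = -1 + I we can therefore write f(z) = g(z)/(z + 1 - I)^2 with g analytic at -1 + I and g(-1 + I) ≠ 0 (g is the numerator divided by the remaining denominator factors).

Hence z = -1 + I is a pole of order 2.

Final answer: 2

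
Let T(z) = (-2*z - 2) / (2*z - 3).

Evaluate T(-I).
Substitute z = -I:
  numerator:   -2*(-I) - 2 = -2 + 2*I
  denominator: 2*(-I) - 3 = -3 - 2*I
T(-I) = (-2 + 2*I)/(-3 - 2*I); multiplying numerator and denominator by the conjugate -3 + 2*I gives (2 - 10*I)/13 = 2/13 - 10*I/13

Final answer: 2/13 - 10*I/13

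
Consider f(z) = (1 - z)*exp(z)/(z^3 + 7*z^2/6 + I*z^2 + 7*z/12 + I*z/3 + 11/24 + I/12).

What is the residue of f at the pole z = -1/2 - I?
Write f(z) = P(z)/Q(z) with P(z) = (1 - z)*exp(z) and Q(z) = z^3 + 7*z^2/6 + I*z^2 + 7*z/12 + I*z/3 + 11/24 + I/12.
The denominator factors as Q(z) = (z + 1/2 + I)*(z + 2/3 + I/2)*(z - I/2), so z = -1/2 - I is a simple zero of Q and P is analytic there; z = -1/2 - I is therefore a simple pole and
  Res(f, z₀) = P(z₀)/Q'(z₀).

Q'(z) = 3*z^2 + 7*z/3 + 2*I*z + 7/12 + I/3, so Q'(-1/2 - I) = -5/6.
P(-1/2 - I) = (3/2 + I)*exp(-1/2 - I).

Res(f, -1/2 - I) = ((3/2 + I)*exp(-1/2 - I))/(-5/6) = (-9/5 - 6*I/5)*exp(-1/2 - I)

Final answer: (-9/5 - 6*I/5)*exp(-1/2 - I)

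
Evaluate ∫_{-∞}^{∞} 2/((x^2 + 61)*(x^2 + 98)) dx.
pi*(-61*sqrt(2) + 14*sqrt(61))/15799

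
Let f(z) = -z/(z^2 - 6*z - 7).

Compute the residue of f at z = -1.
Write f(z) = P(z)/Q(z) with P(z) = -z and Q(z) = z^2 - 6*z - 7.
The denominator factors as Q(z) = (z - 7)*(z + 1), so z = -1 is a simple zero of Q and P is analytic there; z = -1 is therefore a simple pole and
  Res(f, z₀) = P(z₀)/Q'(z₀).

Q'(z) = 2*z - 6, so Q'(-1) = -8.
P(-1) = 1.

Res(f, -1) = (1)/(-8) = -1/8

Final answer: -1/8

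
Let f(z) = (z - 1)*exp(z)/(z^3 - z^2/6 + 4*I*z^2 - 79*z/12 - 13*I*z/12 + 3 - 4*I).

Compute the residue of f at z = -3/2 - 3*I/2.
Write f(z) = P(z)/Q(z) with P(z) = (z - 1)*exp(z) and Q(z) = z^3 - z^2/6 + 4*I*z^2 - 79*z/12 - 13*I*z/12 + 3 - 4*I.
The denominator factors as Q(z) = (z + 3/2 + 3*I/2)*(z - 1 + I/2)*(z - 2/3 + 2*I), so z = -3/2 - 3*I/2 is a simple zero of Q and P is analytic there; z = -3/2 - 3*I/2 is therefore a simple pole and
  Res(f, z₀) = P(z₀)/Q'(z₀).

Q'(z) = 3*z^2 - z/3 + 8*I*z - 79/12 - 13*I/12, so Q'(-3/2 - 3*I/2) = 71/12 + 11*I/12.
P(-3/2 - 3*I/2) = (-5/2 - 3*I/2)*exp(-3/2 - 3*I/2).

Res(f, -3/2 - 3*I/2) = ((-5/2 - 3*I/2)*exp(-3/2 - 3*I/2))/(71/12 + 11*I/12) = (-1164/2581 - 474*I/2581)*exp(-3/2 - 3*I/2)

Final answer: (-1164/2581 - 474*I/2581)*exp(-3/2 - 3*I/2)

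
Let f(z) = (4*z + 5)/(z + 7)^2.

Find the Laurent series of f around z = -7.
-23/(z + 7)^2 + 4/(z + 7)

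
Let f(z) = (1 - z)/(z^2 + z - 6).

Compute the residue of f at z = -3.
Write f(z) = P(z)/Q(z) with P(z) = 1 - z and Q(z) = z^2 + z - 6.
The denominator factors as Q(z) = (z + 3)*(z - 2), so z = -3 is a simple zero of Q and P is analytic there; z = -3 is therefore a simple pole and
  Res(f, z₀) = P(z₀)/Q'(z₀).

Q'(z) = 2*z + 1, so Q'(-3) = -5.
P(-3) = 4.

Res(f, -3) = (4)/(-5) = -4/5

Final answer: -4/5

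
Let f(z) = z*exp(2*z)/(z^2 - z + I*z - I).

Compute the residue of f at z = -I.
(1/2 + I/2)*exp(-2*I)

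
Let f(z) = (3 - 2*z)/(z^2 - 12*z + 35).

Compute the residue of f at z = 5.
Write f(z) = P(z)/Q(z) with P(z) = 3 - 2*z and Q(z) = z^2 - 12*z + 35.
The denominator factors as Q(z) = (z - 5)*(z - 7), so z = 5 is a simple zero of Q and P is analytic there; z = 5 is therefore a simple pole and
  Res(f, z₀) = P(z₀)/Q'(z₀).

Q'(z) = 2*z - 12, so Q'(5) = -2.
P(5) = -7.

Res(f, 5) = (-7)/(-2) = 7/2

Final answer: 7/2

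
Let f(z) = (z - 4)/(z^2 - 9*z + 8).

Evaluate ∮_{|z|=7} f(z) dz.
6*I*pi/7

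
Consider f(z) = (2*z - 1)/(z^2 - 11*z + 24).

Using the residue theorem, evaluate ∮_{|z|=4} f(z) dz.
By the residue theorem, ∮_C f(z) dz = 2πi · (sum of the residues of f at the poles inside |z| = 4).

The denominator factors as (z - 8)*(z - 3), so the singularities of f are simple poles at z = 8, z = 3.
  |8|² = 64 > 16 = 4², so this pole is outside the contour.
  |3|² = 9 < 16 = 4², so this pole is inside the contour.

With P(z) = 2*z - 1 and Q(z) = z^2 - 11*z + 24, each pole is simple, so Res(f, z₀) = P(z₀)/Q'(z₀) with Q'(z) = 2*z - 11.
  Res(f, 3) = P(3)/Q'(3) = (5)/(-5) = -1

∮_C f(z) dz = 2πi · (-1) = -2*I*pi

Final answer: -2*I*pi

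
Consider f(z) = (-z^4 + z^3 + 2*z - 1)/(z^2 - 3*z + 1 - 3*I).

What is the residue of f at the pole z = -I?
Write f(z) = P(z)/Q(z) with P(z) = -z^4 + z^3 + 2*z - 1 and Q(z) = z^2 - 3*z + 1 - 3*I.
The denominator factors as Q(z) = (z - 3 - I)*(z + I), so z = -I is a simple zero of Q and P is analytic there; z = -I is therefore a simple pole and
  Res(f, z₀) = P(z₀)/Q'(z₀).

Q'(z) = 2*z - 3, so Q'(-I) = -3 - 2*I.
P(-I) = -2 - I.

Res(f, -I) = (-2 - I)/(-3 - 2*I) = 8/13 - I/13

Final answer: 8/13 - I/13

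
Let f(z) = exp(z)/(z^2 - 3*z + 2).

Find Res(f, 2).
Write f(z) = P(z)/Q(z) with P(z) = exp(z) and Q(z) = z^2 - 3*z + 2.
The denominator factors as Q(z) = (z - 2)*(z - 1), so z = 2 is a simple zero of Q and P is analytic there; z = 2 is therefore a simple pole and
  Res(f, z₀) = P(z₀)/Q'(z₀).

Q'(z) = 2*z - 3, so Q'(2) = 1.
P(2) = exp(2).

Res(f, 2) = (exp(2))/(1) = exp(2)

Final answer: exp(2)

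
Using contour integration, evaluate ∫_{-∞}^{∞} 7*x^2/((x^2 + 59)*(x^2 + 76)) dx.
Let f(z) = 7*z^2/((z^2 + 59)*(z^2 + 76)). The denominator has no real zeros and deg Q - deg P = 2 ≥ 2, so the integral of f over the upper semicircle |z| = R tends to 0 as R → ∞. Closing the contour in the upper half-plane,
  ∫_{-∞}^{∞} f(x) dx = 2πi · Σ Res(f, z_k)  over the poles with Im z_k > 0.

Zeros of the denominator: z^2 + 59 = 0 gives z = ±sqrt(59)*I; z^2 + 76 = 0 gives z = ±2*sqrt(19)*I.
Upper half-plane: z = 2*sqrt(19)*I, z = sqrt(59)*I (simple).

Each pole is a simple zero of Q(z) = z^4 + 135*z^2 + 4484, so Res(f, z₀) = P(z₀)/Q'(z₀) with P(z) = 7*z^2, Q'(z) = 4*z^3 + 270*z:
  Res(f, 2*sqrt(19)*I) = (-532)/(-68*sqrt(19)*I) = -7*sqrt(19)*I/17
  Res(f, sqrt(59)*I) = (-413)/(34*sqrt(59)*I) = 7*sqrt(59)*I/34

Sum of residues: 7*I*(-2*sqrt(19) + sqrt(59))/34
∫_{-∞}^{∞} f(x) dx = 2πi · (7*I*(-2*sqrt(19) + sqrt(59))/34) = 7*pi*(-sqrt(59) + 2*sqrt(19))/17

Final answer: 7*pi*(-sqrt(59) + 2*sqrt(19))/17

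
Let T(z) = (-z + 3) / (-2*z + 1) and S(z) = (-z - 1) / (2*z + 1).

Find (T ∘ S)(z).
(T ∘ S)(z) = T(S(z)) = ((-1)*S(z) + (3))/((-2)*S(z) + (1)). Multiply numerator and denominator by 2*z + 1:
  numerator:   (-1)*(-z - 1) + (3)*(2*z + 1) = 7*z + 4
  denominator: (-2)*(-z - 1) + (1)*(2*z + 1) = 4*z + 3
(T ∘ S)(z) = (7*z + 4)/(4*z + 3)

Final answer: (7*z + 4)/(4*z + 3)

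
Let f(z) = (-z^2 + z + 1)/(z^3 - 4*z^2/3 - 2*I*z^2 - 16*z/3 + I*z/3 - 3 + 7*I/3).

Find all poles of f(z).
{-1, -2/3 + I, 3 + I}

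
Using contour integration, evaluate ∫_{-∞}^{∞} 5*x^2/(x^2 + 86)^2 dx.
Let f(z) = 5*z^2/(z^2 + 86)^2. The denominator has no real zeros and deg Q - deg P = 2 ≥ 2, so the integral of f over the upper semicircle |z| = R tends to 0 as R → ∞. Closing the contour in the upper half-plane,
  ∫_{-∞}^{∞} f(x) dx = 2πi · Σ Res(f, z_k)  over the poles with Im z_k > 0.

Zeros of the denominator: z^2 + 86 = 0 gives z = ±sqrt(86)*I.
Upper half-plane: z = sqrt(86)*I (a pole of order 2).

Write f(z) = g(z)/(z - sqrt(86)*I)^2 with g(z) = 5*z^2/(z + sqrt(86)*I)^2. For a double pole, Res(f, z₀) = g'(z₀):
  g'(z) = 10*sqrt(86)*I*z/(z + sqrt(86)*I)^3
  Res(f, sqrt(86)*I) = g'(sqrt(86)*I) = -5*sqrt(86)*I/344

∫_{-∞}^{∞} f(x) dx = 2πi · (-5*sqrt(86)*I/344) = 5*sqrt(86)*pi/172

Final answer: 5*sqrt(86)*pi/172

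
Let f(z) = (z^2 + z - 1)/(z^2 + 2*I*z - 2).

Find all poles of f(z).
The singularities of f are the zeros of the denominator. Factoring,
  z^2 + 2*I*z - 2 = (z - 1 + I)*(z + 1 + I)
so the candidates are z = 1 - I, z = -1 - I.

Check the numerator P(z) = z^2 + z - 1 at each one:
  P(1 - I) = -3*I ≠ 0, so z = 1 - I is a (simple) pole.
  P(-1 - I) = -2 + I ≠ 0, so z = -1 - I is a (simple) pole.

Poles of f: {-1 - I, 1 - I}

Final answer: {-1 - I, 1 - I}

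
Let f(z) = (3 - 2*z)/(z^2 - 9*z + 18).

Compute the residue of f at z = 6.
-3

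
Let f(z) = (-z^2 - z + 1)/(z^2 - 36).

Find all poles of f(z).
The singularities of f are the zeros of the denominator. Factoring,
  z^2 - 36 = (z - 6)*(z + 6)
so the candidates are z = 6, z = -6.

Check the numerator P(z) = -z^2 - z + 1 at each one:
  P(6) = -41 ≠ 0, so z = 6 is a (simple) pole.
  P(-6) = -29 ≠ 0, so z = -6 is a (simple) pole.

Poles of f: {-6, 6}

Final answer: {-6, 6}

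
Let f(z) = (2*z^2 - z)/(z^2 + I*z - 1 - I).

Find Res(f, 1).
2/5 - I/5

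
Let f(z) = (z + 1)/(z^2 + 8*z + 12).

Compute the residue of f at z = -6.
Write f(z) = P(z)/Q(z) with P(z) = z + 1 and Q(z) = z^2 + 8*z + 12.
The denominator factors as Q(z) = (z + 2)*(z + 6), so z = -6 is a simple zero of Q and P is analytic there; z = -6 is therefore a simple pole and
  Res(f, z₀) = P(z₀)/Q'(z₀).

Q'(z) = 2*z + 8, so Q'(-6) = -4.
P(-6) = -5.

Res(f, -6) = (-5)/(-4) = 5/4

Final answer: 5/4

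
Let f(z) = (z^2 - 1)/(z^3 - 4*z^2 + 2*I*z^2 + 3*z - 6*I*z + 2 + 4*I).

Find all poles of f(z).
The singularities of f are the zeros of the denominator. Factoring,
  z^3 - 4*z^2 + 2*I*z^2 + 3*z - 6*I*z + 2 + 4*I = (z + I)*(z - 2 + I)*(z - 2)
so the candidates are z = -I, z = 2 - I, z = 2.

Check the numerator P(z) = z^2 - 1 at each one:
  P(-I) = -2 ≠ 0, so z = -I is a (simple) pole.
  P(2 - I) = 2 - 4*I ≠ 0, so z = 2 - I is a (simple) pole.
  P(2) = 3 ≠ 0, so z = 2 is a (simple) pole.

Poles of f: {-I, 2 - I, 2}

Final answer: {-I, 2 - I, 2}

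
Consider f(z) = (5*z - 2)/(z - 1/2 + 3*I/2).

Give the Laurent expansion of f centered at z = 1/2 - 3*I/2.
Put w = z - (1/2 - 3*I/2), i.e. z = w + 1/2 - 3*I/2. The denominator is w, so it suffices to rewrite the numerator in powers of w.

P(z) = 5*z - 2
P(w + 1/2 - 3*I/2) = 1/2 - 15*I/2 + 5*w

Dividing each term by w:
  f = (1/2 - 15*I/2)/w + 5

Substituting back w = z - 1/2 + 3*I/2:
  f(z) = (1/2 - 15*I/2)/(z - 1/2 + 3*I/2) + 5

The series is finite because the numerator is a polynomial; the negative powers form the principal part, and the coefficient of 1/(z - 1/2 + 3*I/2) gives Res(f, 1/2 - 3*I/2) = 1/2 - 15*I/2.

Final answer: (1/2 - 15*I/2)/(z - 1/2 + 3*I/2) + 5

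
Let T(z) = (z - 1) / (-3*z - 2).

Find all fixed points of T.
T(z) = z means z - 1 = z*(-3*z - 2), i.e.
  -3*z^2 - 3*z + 1 = 0.
Discriminant: (-3)^2 - 4*(-3)*(1) = 21, so the roots are real.
  z = (3 ± sqrt(21))/(2*(-3))
Fixed points: {-sqrt(21)/6 - 1/2, -1/2 + sqrt(21)/6}

Final answer: {-sqrt(21)/6 - 1/2, -1/2 + sqrt(21)/6}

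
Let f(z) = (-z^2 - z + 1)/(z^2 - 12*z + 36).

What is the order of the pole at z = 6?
2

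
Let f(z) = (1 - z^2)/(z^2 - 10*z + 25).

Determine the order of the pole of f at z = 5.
Factor the denominator:
  z^2 - 10*z + 25 = (z - 5)^2

The numerator P(z) = 1 - z^2 has P(5) = -24 ≠ 0, so no factor of (z - 5) cancels.
Near z = 5 we can therefore write f(z) = g(z)/(z - 5)^2 with g analytic at 5 and g(5) ≠ 0 (g is just the numerator).

Hence z = 5 is a pole of order 2.

Final answer: 2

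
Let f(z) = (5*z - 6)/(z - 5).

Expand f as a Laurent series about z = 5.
Put w = z - (5), i.e. z = w + 5. The denominator is w, so it suffices to rewrite the numerator in powers of w.

P(z) = 5*z - 6
P(w + 5) = 19 + 5*w

Dividing each term by w:
  f = 19/w + 5

Substituting back w = z - 5:
  f(z) = 19/(z - 5) + 5

The series is finite because the numerator is a polynomial; the negative powers form the principal part, and the coefficient of 1/(z - 5) gives Res(f, 5) = 19.

Final answer: 19/(z - 5) + 5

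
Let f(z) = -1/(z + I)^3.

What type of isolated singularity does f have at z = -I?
Write f(z) = g(z)/(z + I)^3 with g(z) = -1.
g is entire and g(-I) = -1 ≠ 0, so no factor of (z + I) cancels: the Laurent expansion of f about z = -I starts at the power -3, i.e. lim_{z→z₀} (z - z₀)^3 f(z) = -1 is finite and nonzero.
So z = -I is a pole of order 3.

Final answer: pole of order 3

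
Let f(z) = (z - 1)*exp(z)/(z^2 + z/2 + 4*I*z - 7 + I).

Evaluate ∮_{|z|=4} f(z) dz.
pi*(8/7 + 2*I/7)*exp(3/2 - 2*I) + pi*(-8/7 + 12*I/7)*exp(-2 - 2*I)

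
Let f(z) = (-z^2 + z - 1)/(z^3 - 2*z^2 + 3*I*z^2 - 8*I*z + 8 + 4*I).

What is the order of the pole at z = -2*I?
Factor the denominator:
  z^3 - 2*z^2 + 3*I*z^2 - 8*I*z + 8 + 4*I = (z + 2*I)^2*(z - 2 - I)

The numerator P(z) = -z^2 + z - 1 has P(-2*I) = 3 - 2*I ≠ 0, so no factor of (z + 2*I) cancels.
Near z = -2*I we can therefore write f(z) = g(z)/(z + 2*I)^2 with g analytic at -2*I and g(-2*I) ≠ 0 (g is the numerator divided by the remaining denominator factors).

Hence z = -2*I is a pole of order 2.

Final answer: 2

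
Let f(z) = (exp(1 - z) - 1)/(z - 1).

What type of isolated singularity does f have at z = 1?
Let u = z - 1. The exponent is 1 - z = -u, so
  f = (e^(-u) - 1)/u = ((-u) + (-u)^2/2 + (-u)^3/6 + ...)/u = -1 + (1/2)*u + (-1/6)*u^2 + ...
The Laurent expansion about u = 0 has no negative powers; equivalently lim_{z→1} f(z) = -1 exists and is finite.
So the singularity is removable.

Final answer: removable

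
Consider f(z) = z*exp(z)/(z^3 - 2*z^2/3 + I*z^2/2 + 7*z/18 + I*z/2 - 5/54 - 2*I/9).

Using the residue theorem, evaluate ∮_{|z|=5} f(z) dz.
pi*(12/25 - 16*I/25)*exp(-1/3 + I/2) + pi*(18/25 + 6*I/25)*exp(1/3) + pi*(-6/5 + 2*I/5)*exp(2/3 - I)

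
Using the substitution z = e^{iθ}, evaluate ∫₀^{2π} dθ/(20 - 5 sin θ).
2*sqrt(15)*pi/75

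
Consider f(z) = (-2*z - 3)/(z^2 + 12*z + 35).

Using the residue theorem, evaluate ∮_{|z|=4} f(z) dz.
By the residue theorem, ∮_C f(z) dz = 2πi · (sum of the residues of f at the poles inside |z| = 4).

The denominator factors as (z + 7)*(z + 5), so the singularities of f are simple poles at z = -7, z = -5.
  |-7|² = 49 > 16 = 4², so this pole is outside the contour.
  |-5|² = 25 > 16 = 4², so this pole is outside the contour.

No pole lies inside the contour, so f is analytic on and inside C and the integral is 0 (Cauchy's theorem).

Final answer: 0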